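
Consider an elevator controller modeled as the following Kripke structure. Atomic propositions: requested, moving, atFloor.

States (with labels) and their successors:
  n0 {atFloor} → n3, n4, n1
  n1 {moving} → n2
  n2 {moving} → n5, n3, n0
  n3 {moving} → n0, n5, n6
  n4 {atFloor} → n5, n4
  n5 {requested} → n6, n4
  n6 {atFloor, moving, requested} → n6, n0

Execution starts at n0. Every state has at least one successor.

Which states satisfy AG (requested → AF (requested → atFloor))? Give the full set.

States satisfying requested → AF (requested → atFloor): {n0, n1, n2, n3, n4, n5, n6}.
States satisfying AG (requested → AF (requested → atFloor)): {n0, n1, n2, n3, n4, n5, n6}.

{n0, n1, n2, n3, n4, n5, n6}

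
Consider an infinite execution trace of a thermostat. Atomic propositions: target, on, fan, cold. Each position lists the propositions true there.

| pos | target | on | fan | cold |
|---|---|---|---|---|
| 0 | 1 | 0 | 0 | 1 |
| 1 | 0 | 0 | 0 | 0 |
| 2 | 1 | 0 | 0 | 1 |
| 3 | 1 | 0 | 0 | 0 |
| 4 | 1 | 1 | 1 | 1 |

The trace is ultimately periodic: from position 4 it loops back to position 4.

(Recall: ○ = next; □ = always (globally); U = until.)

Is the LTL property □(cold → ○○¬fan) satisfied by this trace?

cold → ○○¬fan must hold at every position from 0 onward. It fails at position 2, so □(cold → ○○¬fan) is false.
Positions where cold holds: 0, 2, 4.
Check ○○¬fan at each: 0→ok, 2→fails, 4→fails.

Does not hold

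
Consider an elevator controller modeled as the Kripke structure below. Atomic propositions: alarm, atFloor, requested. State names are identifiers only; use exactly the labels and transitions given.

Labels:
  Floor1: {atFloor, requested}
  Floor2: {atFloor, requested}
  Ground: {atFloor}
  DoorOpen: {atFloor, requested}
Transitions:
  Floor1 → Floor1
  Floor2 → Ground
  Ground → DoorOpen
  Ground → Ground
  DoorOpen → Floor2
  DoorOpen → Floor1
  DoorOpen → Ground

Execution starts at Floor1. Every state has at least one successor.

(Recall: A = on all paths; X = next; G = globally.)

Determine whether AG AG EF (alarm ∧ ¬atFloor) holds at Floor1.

States satisfying AG EF (alarm ∧ ¬atFloor): ∅.
States satisfying AG AG EF (alarm ∧ ¬atFloor): ∅.
Floor1 is reachable from Floor1 and violates AG EF (alarm ∧ ¬atFloor), so AG fails at Floor1.
Floor1 ∉ Sat(AG AG EF (alarm ∧ ¬atFloor)).

Violated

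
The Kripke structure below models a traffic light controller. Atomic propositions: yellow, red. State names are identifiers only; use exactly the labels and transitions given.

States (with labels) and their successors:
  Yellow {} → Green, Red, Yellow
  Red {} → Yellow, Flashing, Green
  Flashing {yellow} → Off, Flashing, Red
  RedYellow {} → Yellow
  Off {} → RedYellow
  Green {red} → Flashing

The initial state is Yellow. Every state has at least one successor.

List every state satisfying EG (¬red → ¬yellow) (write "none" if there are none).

States satisfying ¬red → ¬yellow: {Yellow, Red, RedYellow, Off, Green}.
States satisfying EG (¬red → ¬yellow): {Yellow, Red, RedYellow, Off}.

{Yellow, Red, RedYellow, Off}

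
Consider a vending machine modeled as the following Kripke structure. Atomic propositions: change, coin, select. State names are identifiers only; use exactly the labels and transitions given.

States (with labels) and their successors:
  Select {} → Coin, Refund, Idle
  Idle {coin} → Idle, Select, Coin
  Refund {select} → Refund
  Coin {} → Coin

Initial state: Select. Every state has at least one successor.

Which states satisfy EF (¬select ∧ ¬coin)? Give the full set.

States satisfying ¬select ∧ ¬coin: {Select, Coin}.
States satisfying EF (¬select ∧ ¬coin): {Select, Idle, Coin}.

{Select, Idle, Coin}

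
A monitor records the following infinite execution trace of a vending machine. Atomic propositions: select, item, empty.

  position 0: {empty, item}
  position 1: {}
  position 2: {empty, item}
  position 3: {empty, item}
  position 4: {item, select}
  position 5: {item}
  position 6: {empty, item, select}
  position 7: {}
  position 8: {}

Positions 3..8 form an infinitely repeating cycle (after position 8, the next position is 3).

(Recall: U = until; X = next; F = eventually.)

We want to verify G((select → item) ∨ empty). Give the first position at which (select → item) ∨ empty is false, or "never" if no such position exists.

never

(select → item) ∨ empty holds at every position 0..8, and those are all the positions the trace ever visits, so the invariant G((select → item) ∨ empty) is never violated.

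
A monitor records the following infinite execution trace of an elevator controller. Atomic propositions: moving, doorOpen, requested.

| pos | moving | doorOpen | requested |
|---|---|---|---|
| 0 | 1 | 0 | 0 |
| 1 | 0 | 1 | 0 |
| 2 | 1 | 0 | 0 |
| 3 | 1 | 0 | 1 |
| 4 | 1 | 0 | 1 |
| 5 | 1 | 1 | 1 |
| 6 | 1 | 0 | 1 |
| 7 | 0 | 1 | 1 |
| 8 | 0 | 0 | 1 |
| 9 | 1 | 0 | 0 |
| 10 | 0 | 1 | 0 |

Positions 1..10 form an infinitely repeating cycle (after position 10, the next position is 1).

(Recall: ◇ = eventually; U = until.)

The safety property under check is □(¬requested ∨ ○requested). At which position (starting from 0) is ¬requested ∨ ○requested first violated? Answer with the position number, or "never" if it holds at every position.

8

Check ¬requested ∨ ○requested at each position in order: 0 ✓, 1 ✓, 2 ✓, 3 ✓, 4 ✓, 5 ✓, 6 ✓, 7 ✓.
At position 8 the labels are {requested} and the next position 9 has {moving}, so ¬requested ∨ ○requested is false there. This is the first violation.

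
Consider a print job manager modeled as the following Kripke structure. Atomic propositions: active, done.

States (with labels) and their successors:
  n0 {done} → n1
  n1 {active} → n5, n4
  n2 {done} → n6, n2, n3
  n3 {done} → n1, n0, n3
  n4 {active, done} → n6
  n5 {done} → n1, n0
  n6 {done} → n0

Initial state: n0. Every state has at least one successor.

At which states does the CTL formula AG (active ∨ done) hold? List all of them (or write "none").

States satisfying active ∨ done: {n0, n1, n2, n3, n4, n5, n6}.
States satisfying AG (active ∨ done): {n0, n1, n2, n3, n4, n5, n6}.

{n0, n1, n2, n3, n4, n5, n6}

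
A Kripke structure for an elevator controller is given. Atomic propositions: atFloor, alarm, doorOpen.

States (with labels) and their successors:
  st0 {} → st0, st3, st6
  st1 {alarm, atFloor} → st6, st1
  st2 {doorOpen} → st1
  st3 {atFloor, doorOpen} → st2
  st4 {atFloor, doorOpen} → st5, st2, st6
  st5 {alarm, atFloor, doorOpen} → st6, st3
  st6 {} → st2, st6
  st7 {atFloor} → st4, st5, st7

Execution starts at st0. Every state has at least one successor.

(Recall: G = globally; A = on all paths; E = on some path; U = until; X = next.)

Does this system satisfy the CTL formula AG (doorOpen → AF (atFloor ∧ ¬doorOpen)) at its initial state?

Yes

States satisfying doorOpen → AF (atFloor ∧ ¬doorOpen): {st0, st1, st2, st3, st6, st7}.
States satisfying AG (doorOpen → AF (atFloor ∧ ¬doorOpen)): {st0, st1, st2, st3, st6}.
Every state reachable from st0 satisfies doorOpen → AF (atFloor ∧ ¬doorOpen).
st0 ∈ Sat(AG (doorOpen → AF (atFloor ∧ ¬doorOpen))).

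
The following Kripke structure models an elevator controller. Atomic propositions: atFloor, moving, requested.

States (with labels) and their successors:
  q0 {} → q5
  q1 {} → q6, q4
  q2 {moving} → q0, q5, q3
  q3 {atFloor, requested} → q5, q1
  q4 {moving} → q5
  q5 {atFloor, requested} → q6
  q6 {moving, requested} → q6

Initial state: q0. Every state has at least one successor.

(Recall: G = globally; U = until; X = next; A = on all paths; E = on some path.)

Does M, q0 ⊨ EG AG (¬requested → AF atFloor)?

States satisfying AG (¬requested → AF atFloor): {q0, q4, q5, q6}.
States satisfying EG AG (¬requested → AF atFloor): {q0, q4, q5, q6}.
q0 ∈ Sat(EG AG (¬requested → AF atFloor)).

Satisfied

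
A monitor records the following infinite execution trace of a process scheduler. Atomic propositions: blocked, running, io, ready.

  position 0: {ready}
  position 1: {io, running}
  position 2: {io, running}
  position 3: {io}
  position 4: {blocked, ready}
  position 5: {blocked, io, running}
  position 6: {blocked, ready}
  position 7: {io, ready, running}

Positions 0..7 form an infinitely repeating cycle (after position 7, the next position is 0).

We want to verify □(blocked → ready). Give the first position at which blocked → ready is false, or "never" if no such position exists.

5

Check blocked → ready at each position in order: 0 ✓, 1 ✓, 2 ✓, 3 ✓, 4 ✓.
At position 5 the labels are {blocked, io, running}, so blocked → ready is false there. This is the first violation.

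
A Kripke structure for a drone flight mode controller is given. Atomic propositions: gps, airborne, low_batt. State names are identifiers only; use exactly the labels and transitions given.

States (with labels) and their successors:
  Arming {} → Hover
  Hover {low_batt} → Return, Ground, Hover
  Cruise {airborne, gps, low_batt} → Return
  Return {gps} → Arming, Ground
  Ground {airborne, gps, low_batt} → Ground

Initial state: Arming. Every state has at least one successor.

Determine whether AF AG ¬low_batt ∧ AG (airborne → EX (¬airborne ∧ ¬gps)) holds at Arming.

States satisfying AG ¬low_batt: ∅.
States satisfying AF AG ¬low_batt: ∅.
States satisfying airborne → EX (¬airborne ∧ ¬gps): {Arming, Hover, Return}.
States satisfying AG (airborne → EX (¬airborne ∧ ¬gps)): ∅.
States satisfying AF AG ¬low_batt ∧ AG (airborne → EX (¬airborne ∧ ¬gps)): ∅.
Arming ∉ Sat(AF AG ¬low_batt ∧ AG (airborne → EX (¬airborne ∧ ¬gps))).

Violated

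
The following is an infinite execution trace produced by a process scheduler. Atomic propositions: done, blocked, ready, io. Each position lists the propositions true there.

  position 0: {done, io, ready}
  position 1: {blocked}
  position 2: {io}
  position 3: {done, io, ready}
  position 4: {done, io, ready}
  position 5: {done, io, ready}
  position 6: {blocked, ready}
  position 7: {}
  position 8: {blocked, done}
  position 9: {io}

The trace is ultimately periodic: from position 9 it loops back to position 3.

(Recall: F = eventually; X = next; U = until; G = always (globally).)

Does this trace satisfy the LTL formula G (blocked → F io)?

blocked → F io holds at every position 0..9, and those are all positions ever visited, so G (blocked → F io) holds.
Positions where blocked holds: 1, 6, 8.
Check F io at each: 1→ok, 6→ok, 8→ok.

Holds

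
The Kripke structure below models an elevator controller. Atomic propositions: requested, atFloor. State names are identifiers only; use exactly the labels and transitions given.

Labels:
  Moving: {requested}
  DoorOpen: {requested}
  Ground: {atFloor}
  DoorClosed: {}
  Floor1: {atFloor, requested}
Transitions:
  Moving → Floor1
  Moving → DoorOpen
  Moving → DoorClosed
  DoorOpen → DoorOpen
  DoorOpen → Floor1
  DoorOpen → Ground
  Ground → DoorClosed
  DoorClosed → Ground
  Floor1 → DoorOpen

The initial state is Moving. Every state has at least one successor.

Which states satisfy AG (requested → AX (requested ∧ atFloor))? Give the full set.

States satisfying requested → AX (requested ∧ atFloor): {Ground, DoorClosed}.
States satisfying AG (requested → AX (requested ∧ atFloor)): {Ground, DoorClosed}.

{Ground, DoorClosed}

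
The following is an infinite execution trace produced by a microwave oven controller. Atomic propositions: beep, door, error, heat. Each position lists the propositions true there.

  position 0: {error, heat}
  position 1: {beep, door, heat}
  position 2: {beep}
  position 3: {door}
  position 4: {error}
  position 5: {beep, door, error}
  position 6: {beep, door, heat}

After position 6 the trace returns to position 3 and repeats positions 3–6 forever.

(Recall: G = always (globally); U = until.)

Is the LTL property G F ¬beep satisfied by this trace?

Holds

F ¬beep holds at every position 0..6, and those are all positions ever visited, so G F ¬beep holds.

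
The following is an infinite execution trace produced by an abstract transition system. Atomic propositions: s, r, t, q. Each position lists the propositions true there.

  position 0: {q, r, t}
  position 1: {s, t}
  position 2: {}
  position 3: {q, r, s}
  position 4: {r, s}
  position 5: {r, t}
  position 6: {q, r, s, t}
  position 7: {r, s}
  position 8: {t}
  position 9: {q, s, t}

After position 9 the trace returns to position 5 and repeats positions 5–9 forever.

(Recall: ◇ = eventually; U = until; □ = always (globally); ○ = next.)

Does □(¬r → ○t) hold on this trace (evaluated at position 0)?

No

¬r → ○t must hold at every position from 0 onward. It fails at position 1, so □(¬r → ○t) is false.
Positions where ¬r holds: 1, 2, 8, 9.
Check ○t at each: 1→fails, 2→fails, 8→ok, 9→ok.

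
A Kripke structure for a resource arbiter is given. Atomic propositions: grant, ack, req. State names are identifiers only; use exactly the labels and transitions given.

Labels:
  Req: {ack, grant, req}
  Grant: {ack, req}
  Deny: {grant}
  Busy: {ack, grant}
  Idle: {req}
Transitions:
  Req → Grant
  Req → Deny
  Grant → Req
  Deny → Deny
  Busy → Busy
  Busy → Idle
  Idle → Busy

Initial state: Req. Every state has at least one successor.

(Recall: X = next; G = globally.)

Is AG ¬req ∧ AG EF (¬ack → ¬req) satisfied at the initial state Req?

States satisfying ¬req: {Deny, Busy}.
States satisfying AG ¬req: {Deny}.
States satisfying EF (¬ack → ¬req): {Req, Grant, Deny, Busy, Idle}.
States satisfying AG EF (¬ack → ¬req): {Req, Grant, Deny, Busy, Idle}.
States satisfying AG ¬req ∧ AG EF (¬ack → ¬req): {Deny}.
Req ∉ Sat(AG ¬req ∧ AG EF (¬ack → ¬req)).

No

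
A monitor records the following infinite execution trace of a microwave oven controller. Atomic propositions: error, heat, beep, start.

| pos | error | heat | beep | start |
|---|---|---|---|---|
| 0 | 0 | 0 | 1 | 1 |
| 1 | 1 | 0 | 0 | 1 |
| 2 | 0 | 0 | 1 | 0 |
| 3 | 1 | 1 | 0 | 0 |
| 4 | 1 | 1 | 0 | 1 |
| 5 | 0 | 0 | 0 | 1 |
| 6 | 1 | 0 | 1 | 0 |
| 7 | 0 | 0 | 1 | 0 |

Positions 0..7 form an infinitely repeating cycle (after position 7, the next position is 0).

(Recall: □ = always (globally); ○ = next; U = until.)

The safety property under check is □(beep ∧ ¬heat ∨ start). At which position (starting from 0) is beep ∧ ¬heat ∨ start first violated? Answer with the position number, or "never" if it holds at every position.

3

Check beep ∧ ¬heat ∨ start at each position in order: 0 ✓, 1 ✓, 2 ✓.
At position 3 the labels are {error, heat}, so beep ∧ ¬heat ∨ start is false there. This is the first violation.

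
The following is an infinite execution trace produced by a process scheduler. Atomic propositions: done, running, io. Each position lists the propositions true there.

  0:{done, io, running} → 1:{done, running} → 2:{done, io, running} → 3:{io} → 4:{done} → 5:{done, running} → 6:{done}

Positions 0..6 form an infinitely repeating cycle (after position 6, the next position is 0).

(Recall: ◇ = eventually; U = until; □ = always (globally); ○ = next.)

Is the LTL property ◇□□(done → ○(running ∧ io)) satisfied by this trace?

□□(done → ○(running ∧ io)) is false at every position 0..6, so it never becomes true and ◇□□(done → ○(running ∧ io)) fails.

Violated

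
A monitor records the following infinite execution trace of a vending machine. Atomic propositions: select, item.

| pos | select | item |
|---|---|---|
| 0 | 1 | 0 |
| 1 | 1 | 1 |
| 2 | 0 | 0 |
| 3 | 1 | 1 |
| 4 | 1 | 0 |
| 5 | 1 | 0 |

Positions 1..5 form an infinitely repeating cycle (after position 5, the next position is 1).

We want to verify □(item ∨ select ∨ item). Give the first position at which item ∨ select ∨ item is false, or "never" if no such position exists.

2

Check item ∨ select ∨ item at each position in order: 0 ✓, 1 ✓.
At position 2 the labels are {}, so item ∨ select ∨ item is false there. This is the first violation.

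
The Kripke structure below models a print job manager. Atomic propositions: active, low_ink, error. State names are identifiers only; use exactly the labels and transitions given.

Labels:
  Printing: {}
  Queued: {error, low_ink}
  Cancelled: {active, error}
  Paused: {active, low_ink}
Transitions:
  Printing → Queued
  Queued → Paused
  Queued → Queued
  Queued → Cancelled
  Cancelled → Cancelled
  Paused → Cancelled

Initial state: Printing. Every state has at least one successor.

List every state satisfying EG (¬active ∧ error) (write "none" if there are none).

{Queued}

States satisfying ¬active ∧ error: {Queued}.
States satisfying EG (¬active ∧ error): {Queued}.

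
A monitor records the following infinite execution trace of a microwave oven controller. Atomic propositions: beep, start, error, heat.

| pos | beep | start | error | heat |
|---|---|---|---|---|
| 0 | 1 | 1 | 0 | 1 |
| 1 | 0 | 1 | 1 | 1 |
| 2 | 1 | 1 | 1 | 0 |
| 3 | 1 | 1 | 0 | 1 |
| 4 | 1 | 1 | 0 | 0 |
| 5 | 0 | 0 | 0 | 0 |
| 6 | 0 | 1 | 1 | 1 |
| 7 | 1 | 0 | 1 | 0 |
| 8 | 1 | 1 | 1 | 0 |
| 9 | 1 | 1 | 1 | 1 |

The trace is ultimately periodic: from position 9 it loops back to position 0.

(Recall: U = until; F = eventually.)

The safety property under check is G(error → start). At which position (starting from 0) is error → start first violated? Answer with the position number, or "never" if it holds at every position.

Check error → start at each position in order: 0 ✓, 1 ✓, 2 ✓, 3 ✓, 4 ✓, 5 ✓, 6 ✓.
At position 7 the labels are {beep, error}, so error → start is false there. This is the first violation.

7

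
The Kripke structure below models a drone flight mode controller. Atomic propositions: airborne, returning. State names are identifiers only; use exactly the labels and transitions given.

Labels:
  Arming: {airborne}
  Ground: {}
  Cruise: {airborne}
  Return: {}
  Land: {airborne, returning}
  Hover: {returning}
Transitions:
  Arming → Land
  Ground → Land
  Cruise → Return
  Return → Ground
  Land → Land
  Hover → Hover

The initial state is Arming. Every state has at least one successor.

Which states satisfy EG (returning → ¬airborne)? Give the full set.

States satisfying returning → ¬airborne: {Arming, Ground, Cruise, Return, Hover}.
States satisfying EG (returning → ¬airborne): {Hover}.

{Hover}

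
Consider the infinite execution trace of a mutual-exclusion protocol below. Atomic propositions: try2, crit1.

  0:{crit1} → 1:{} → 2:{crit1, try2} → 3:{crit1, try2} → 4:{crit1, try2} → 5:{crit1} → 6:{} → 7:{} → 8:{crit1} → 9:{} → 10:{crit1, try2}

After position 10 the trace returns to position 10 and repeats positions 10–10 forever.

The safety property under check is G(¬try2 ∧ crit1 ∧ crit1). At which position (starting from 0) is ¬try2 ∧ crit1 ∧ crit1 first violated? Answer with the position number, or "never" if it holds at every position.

Check ¬try2 ∧ crit1 ∧ crit1 at each position in order: 0 ✓.
At position 1 the labels are {}, so ¬try2 ∧ crit1 ∧ crit1 is false there. This is the first violation.

1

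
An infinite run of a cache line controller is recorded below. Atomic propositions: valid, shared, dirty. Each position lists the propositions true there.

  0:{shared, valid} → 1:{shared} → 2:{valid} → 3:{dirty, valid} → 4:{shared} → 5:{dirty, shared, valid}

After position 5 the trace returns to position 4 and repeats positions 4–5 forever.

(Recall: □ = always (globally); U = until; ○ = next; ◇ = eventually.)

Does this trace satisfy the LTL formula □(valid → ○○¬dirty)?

No

valid → ○○¬dirty must hold at every position from 0 onward. It fails at position 3, so □(valid → ○○¬dirty) is false.
Positions where valid holds: 0, 2, 3, 5.
Check ○○¬dirty at each: 0→ok, 2→ok, 3→fails, 5→fails.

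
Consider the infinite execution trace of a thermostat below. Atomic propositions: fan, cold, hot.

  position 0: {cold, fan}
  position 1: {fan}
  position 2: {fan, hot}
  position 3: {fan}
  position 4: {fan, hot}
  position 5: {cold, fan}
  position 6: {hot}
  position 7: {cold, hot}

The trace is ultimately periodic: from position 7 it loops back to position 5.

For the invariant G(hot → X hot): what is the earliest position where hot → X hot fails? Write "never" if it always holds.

Check hot → X hot at each position in order: 0 ✓, 1 ✓.
At position 2 the labels are {fan, hot} and the next position 3 has {fan}, so hot → X hot is false there. This is the first violation.

2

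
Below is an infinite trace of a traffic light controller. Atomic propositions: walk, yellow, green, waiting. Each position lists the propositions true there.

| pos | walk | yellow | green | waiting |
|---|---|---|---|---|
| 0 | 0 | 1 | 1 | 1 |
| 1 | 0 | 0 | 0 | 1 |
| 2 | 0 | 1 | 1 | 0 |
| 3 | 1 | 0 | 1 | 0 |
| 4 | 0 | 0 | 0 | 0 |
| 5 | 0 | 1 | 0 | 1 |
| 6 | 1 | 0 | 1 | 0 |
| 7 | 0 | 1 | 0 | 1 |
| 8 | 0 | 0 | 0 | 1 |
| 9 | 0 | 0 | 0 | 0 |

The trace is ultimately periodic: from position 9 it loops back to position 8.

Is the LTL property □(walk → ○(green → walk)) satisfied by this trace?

walk → ○(green → walk) holds at every position 0..9, and those are all positions ever visited, so □(walk → ○(green → walk)) holds.
Positions where walk holds: 3, 6.
Check ○(green → walk) at each: 3→ok, 6→ok.

Satisfied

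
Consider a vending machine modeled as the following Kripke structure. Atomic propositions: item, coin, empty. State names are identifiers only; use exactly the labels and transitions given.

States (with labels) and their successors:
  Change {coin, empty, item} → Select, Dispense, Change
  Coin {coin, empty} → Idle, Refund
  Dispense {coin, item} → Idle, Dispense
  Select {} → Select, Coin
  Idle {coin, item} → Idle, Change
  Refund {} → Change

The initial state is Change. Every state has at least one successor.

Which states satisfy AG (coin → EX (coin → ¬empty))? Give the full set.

States satisfying coin → EX (coin → ¬empty): {Change, Coin, Dispense, Select, Idle, Refund}.
States satisfying AG (coin → EX (coin → ¬empty)): {Change, Coin, Dispense, Select, Idle, Refund}.

{Change, Coin, Dispense, Select, Idle, Refund}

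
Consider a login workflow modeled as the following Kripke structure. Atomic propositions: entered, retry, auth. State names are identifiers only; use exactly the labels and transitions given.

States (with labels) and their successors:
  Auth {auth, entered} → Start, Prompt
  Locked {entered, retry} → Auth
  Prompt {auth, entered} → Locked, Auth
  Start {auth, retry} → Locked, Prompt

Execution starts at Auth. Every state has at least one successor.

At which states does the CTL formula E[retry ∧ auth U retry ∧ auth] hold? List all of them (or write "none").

{Start}

States satisfying retry ∧ auth: {Start}.
States satisfying E[retry ∧ auth U retry ∧ auth]: {Start}.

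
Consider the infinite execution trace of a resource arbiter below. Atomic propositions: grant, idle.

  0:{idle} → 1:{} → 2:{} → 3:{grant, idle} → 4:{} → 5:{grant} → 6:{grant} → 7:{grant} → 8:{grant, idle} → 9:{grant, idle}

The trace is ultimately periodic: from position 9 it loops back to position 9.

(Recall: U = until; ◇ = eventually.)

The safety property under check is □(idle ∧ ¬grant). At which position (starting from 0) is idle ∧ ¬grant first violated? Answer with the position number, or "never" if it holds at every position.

Check idle ∧ ¬grant at each position in order: 0 ✓.
At position 1 the labels are {}, so idle ∧ ¬grant is false there. This is the first violation.

1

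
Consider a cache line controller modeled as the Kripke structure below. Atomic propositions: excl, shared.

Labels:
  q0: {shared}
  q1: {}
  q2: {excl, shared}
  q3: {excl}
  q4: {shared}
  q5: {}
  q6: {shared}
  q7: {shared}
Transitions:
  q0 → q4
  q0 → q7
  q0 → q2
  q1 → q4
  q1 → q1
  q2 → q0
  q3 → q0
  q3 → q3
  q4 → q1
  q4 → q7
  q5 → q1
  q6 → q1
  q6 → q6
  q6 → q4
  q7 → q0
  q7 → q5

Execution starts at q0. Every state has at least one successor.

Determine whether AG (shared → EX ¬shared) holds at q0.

States satisfying shared → EX ¬shared: {q1, q3, q4, q5, q6, q7}.
States satisfying AG (shared → EX ¬shared): ∅.
q0 is reachable from q0 and violates shared → EX ¬shared, so AG fails at q0.
q0 ∉ Sat(AG (shared → EX ¬shared)).

Violated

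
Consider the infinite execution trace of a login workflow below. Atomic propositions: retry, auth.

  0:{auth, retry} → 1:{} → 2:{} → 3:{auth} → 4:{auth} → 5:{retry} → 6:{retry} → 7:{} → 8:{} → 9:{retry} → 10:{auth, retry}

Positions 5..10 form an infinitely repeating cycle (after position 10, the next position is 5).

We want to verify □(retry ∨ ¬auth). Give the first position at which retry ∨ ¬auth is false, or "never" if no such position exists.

3

Check retry ∨ ¬auth at each position in order: 0 ✓, 1 ✓, 2 ✓.
At position 3 the labels are {auth}, so retry ∨ ¬auth is false there. This is the first violation.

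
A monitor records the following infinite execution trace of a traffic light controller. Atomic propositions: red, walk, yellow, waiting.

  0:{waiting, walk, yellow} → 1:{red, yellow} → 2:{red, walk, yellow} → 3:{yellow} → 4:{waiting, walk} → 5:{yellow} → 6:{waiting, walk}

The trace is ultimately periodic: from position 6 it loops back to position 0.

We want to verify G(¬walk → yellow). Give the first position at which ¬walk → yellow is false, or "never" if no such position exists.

¬walk → yellow holds at every position 0..6, and those are all the positions the trace ever visits, so the invariant G(¬walk → yellow) is never violated.

never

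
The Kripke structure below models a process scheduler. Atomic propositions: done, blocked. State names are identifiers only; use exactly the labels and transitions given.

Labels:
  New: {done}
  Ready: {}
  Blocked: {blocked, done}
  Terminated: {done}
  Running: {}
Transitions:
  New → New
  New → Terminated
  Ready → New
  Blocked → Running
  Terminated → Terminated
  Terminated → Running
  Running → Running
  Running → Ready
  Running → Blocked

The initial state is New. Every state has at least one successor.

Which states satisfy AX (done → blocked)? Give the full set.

States satisfying done → blocked: {Ready, Blocked, Running}.
States satisfying AX (done → blocked): {Blocked, Running}.

{Blocked, Running}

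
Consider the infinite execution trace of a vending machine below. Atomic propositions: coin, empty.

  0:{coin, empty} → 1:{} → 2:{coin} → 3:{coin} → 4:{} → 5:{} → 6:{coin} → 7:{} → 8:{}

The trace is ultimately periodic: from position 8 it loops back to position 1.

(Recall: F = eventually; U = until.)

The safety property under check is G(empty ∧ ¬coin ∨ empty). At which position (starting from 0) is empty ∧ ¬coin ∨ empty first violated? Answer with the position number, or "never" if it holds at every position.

Check empty ∧ ¬coin ∨ empty at each position in order: 0 ✓.
At position 1 the labels are {}, so empty ∧ ¬coin ∨ empty is false there. This is the first violation.

1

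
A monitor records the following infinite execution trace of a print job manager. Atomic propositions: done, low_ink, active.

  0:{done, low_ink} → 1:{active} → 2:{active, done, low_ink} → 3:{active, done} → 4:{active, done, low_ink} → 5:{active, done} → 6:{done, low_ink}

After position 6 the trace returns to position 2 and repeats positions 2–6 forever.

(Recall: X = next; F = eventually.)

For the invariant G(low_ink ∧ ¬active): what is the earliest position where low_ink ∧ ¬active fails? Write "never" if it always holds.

Check low_ink ∧ ¬active at each position in order: 0 ✓.
At position 1 the labels are {active}, so low_ink ∧ ¬active is false there. This is the first violation.

1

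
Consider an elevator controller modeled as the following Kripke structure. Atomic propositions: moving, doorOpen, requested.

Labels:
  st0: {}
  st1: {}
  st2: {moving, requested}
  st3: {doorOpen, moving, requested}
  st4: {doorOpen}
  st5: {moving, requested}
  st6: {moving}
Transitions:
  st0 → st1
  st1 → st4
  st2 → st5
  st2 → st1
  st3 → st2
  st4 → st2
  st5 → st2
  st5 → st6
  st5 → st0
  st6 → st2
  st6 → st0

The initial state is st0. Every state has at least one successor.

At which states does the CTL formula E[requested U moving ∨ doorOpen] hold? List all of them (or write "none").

{st2, st3, st4, st5, st6}

States satisfying requested: {st2, st3, st5}.
States satisfying moving ∨ doorOpen: {st2, st3, st4, st5, st6}.
States satisfying E[requested U moving ∨ doorOpen]: {st2, st3, st4, st5, st6}.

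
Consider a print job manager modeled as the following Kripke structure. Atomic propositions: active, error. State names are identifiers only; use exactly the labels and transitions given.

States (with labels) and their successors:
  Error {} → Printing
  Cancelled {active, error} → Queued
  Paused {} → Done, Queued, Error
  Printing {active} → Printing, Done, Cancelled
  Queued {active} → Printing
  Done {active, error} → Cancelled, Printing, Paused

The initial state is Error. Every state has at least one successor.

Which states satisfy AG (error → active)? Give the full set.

{Error, Cancelled, Paused, Printing, Queued, Done}

States satisfying error → active: {Error, Cancelled, Paused, Printing, Queued, Done}.
States satisfying AG (error → active): {Error, Cancelled, Paused, Printing, Queued, Done}.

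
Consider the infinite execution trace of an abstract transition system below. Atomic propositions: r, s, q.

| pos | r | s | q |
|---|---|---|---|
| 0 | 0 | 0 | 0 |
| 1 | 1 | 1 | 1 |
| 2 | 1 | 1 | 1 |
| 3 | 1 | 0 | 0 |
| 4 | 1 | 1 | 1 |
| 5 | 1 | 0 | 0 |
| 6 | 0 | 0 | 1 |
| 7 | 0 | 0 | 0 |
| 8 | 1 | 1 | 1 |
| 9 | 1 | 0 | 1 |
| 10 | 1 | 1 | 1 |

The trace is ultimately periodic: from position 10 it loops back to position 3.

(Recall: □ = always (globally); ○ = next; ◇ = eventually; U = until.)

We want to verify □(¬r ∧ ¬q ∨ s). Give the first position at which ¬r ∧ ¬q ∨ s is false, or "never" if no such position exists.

3

Check ¬r ∧ ¬q ∨ s at each position in order: 0 ✓, 1 ✓, 2 ✓.
At position 3 the labels are {r}, so ¬r ∧ ¬q ∨ s is false there. This is the first violation.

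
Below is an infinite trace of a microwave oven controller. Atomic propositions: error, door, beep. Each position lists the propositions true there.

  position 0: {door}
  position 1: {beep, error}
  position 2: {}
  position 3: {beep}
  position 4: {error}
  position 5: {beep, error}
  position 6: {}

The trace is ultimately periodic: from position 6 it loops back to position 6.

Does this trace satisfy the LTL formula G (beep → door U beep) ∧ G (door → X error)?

beep → door U beep holds at every position 0..6, and those are all positions ever visited, so G (beep → door U beep) holds.
Positions where beep holds: 1, 3, 5.
Check door U beep at each: 1→ok, 3→ok, 5→ok.
door → X error holds at every position 0..6, and those are all positions ever visited, so G (door → X error) holds.
Positions where door holds: 0.
Check X error at each: 0→ok.
At position 0: G (beep → door U beep) is true; G (door → X error) is true; so G (beep → door U beep) ∧ G (door → X error) is true.

Satisfied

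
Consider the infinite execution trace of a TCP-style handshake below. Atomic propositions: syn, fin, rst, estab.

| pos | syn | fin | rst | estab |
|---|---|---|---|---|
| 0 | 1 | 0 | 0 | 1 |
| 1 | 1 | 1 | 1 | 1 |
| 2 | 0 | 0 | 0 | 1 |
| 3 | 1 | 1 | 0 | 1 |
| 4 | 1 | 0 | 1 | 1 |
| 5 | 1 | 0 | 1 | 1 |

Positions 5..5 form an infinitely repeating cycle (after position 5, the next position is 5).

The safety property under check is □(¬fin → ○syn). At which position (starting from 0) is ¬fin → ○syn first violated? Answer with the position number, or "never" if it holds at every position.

never

¬fin → ○syn holds at every position 0..5, and those are all the positions the trace ever visits, so the invariant □(¬fin → ○syn) is never violated.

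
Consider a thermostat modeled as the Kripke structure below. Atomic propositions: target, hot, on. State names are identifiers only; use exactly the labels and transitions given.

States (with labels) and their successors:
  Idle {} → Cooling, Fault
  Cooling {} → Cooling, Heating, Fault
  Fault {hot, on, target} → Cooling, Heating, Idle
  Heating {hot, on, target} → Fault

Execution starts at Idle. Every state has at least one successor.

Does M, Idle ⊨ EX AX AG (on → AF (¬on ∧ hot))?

States satisfying AX AG (on → AF (¬on ∧ hot)): ∅.
States satisfying EX AX AG (on → AF (¬on ∧ hot)): ∅.
No suitable path/successor from Idle witnesses the formula.
Idle ∉ Sat(EX AX AG (on → AF (¬on ∧ hot))).

Violated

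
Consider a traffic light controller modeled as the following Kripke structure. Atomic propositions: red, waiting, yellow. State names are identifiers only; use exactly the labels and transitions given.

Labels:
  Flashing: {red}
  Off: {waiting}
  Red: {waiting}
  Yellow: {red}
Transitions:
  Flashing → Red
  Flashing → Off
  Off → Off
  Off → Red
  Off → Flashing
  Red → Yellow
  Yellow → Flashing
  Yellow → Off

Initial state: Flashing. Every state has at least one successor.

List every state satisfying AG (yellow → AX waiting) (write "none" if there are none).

States satisfying yellow → AX waiting: {Flashing, Off, Red, Yellow}.
States satisfying AG (yellow → AX waiting): {Flashing, Off, Red, Yellow}.

{Flashing, Off, Red, Yellow}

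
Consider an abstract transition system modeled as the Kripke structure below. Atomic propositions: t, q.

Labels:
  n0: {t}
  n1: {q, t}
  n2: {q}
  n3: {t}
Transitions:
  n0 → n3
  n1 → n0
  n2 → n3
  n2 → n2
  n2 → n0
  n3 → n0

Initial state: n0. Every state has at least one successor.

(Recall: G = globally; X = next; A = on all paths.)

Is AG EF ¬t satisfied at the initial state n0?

Does not hold

States satisfying EF ¬t: {n2}.
States satisfying AG EF ¬t: ∅.
n0 is reachable from n0 and violates EF ¬t, so AG fails at n0.
n0 ∉ Sat(AG EF ¬t).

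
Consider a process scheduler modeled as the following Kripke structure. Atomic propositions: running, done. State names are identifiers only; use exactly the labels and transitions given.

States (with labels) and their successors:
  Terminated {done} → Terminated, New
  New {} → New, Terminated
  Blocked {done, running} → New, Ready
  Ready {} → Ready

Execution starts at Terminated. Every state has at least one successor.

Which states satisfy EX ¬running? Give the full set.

States satisfying ¬running: {Terminated, New, Ready}.
States satisfying EX ¬running: {Terminated, New, Blocked, Ready}.

{Terminated, New, Blocked, Ready}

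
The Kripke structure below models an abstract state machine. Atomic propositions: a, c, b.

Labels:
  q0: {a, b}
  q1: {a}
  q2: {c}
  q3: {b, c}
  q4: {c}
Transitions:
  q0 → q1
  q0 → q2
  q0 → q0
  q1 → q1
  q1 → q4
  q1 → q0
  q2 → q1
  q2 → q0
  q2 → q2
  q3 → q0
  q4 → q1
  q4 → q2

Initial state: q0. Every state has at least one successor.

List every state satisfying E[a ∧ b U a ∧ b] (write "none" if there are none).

States satisfying a ∧ b: {q0}.
States satisfying E[a ∧ b U a ∧ b]: {q0}.

{q0}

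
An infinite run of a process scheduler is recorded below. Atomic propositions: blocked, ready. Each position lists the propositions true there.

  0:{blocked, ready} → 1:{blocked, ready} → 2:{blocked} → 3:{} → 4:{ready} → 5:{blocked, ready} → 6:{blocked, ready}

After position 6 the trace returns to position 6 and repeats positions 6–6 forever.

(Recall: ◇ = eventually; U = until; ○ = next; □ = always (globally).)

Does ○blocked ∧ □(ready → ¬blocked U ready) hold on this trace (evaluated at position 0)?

The position after 0 is 1; blocked is true there.
ready → ¬blocked U ready holds at every position 0..6, and those are all positions ever visited, so □(ready → ¬blocked U ready) holds.
Positions where ready holds: 0, 1, 4, 5, 6.
Check ¬blocked U ready at each: 0→ok, 1→ok, 4→ok, 5→ok, 6→ok.
At position 0: ○blocked is true; □(ready → ¬blocked U ready) is true; so ○blocked ∧ □(ready → ¬blocked U ready) is true.

Yes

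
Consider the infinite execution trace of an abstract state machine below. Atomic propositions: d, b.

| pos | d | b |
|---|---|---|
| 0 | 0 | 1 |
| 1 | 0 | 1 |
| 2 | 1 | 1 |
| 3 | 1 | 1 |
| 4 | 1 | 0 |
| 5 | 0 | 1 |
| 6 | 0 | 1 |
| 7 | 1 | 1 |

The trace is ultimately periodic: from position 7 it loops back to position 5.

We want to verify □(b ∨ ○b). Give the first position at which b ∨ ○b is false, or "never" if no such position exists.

never

b ∨ ○b holds at every position 0..7, and those are all the positions the trace ever visits, so the invariant □(b ∨ ○b) is never violated.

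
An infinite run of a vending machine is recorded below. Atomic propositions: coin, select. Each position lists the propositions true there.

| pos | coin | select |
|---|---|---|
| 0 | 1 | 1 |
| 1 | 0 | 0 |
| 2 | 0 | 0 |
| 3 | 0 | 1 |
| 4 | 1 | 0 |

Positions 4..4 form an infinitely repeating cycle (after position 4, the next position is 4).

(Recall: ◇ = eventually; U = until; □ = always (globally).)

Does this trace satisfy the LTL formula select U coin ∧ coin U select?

Walking from position 0: coin first holds at position 0, and select holds at every earlier position along the way, so select U coin holds.
Walking from position 0: select first holds at position 0, and coin holds at every earlier position along the way, so coin U select holds.
At position 0: select U coin is true; coin U select is true; so select U coin ∧ coin U select is true.

Yes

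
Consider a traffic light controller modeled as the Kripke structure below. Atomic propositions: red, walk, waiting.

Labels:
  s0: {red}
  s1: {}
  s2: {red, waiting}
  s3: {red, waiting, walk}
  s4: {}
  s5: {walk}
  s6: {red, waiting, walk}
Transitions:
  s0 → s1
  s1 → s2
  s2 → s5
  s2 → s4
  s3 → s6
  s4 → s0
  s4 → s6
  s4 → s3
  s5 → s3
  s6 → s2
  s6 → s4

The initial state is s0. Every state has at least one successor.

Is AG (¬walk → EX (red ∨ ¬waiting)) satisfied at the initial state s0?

States satisfying ¬walk → EX (red ∨ ¬waiting): {s0, s1, s2, s3, s4, s5, s6}.
States satisfying AG (¬walk → EX (red ∨ ¬waiting)): {s0, s1, s2, s3, s4, s5, s6}.
Every state reachable from s0 satisfies ¬walk → EX (red ∨ ¬waiting).
s0 ∈ Sat(AG (¬walk → EX (red ∨ ¬waiting))).

Holds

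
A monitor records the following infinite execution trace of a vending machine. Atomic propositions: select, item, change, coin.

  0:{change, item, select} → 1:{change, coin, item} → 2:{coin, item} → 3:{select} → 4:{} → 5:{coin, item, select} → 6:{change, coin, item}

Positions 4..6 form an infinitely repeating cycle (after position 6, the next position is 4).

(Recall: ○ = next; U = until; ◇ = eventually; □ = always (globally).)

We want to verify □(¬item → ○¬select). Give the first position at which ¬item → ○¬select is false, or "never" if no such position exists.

4

Check ¬item → ○¬select at each position in order: 0 ✓, 1 ✓, 2 ✓, 3 ✓.
At position 4 the labels are {} and the next position 5 has {coin, item, select}, so ¬item → ○¬select is false there. This is the first violation.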